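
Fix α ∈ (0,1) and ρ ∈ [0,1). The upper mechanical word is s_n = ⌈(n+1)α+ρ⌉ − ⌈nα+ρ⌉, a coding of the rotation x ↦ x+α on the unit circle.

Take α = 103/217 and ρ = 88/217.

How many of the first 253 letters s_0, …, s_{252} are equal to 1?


120

#1s = Σ_{n=0}^{252} s_n = Σ_{n=0}^{252} (⌈(n+1)α+ρ⌉ − ⌈nα+ρ⌉)
the sum telescopes: every ⌈nα+ρ⌉ with 0 < n < 253 appears once with + and once with −, leaving ⌈253α+ρ⌉ − ⌈0·α+ρ⌉
253α + ρ = (253·103 + 88) / 217 = 26147/217
ρ = 88/217
⌈26147/217⌉ = 121,  ⌈88/217⌉ = 1
#1s = 121 − 1 = 120


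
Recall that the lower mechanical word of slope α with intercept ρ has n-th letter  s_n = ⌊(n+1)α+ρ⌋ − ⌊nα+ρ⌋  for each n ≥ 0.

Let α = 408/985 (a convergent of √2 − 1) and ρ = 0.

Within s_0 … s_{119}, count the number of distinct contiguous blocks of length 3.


t_n = ⌊(n·408)/985⌋ for n = 0 … 120:
  n=0…9: ⌊0/985⌋=0 ⌊408/985⌋=0 ⌊816/985⌋=0 ⌊1224/985⌋=1 ⌊1632/985⌋=1 ⌊2040/985⌋=2 ⌊2448/985⌋=2 ⌊2856/985⌋=2 ⌊3264/985⌋=3 ⌊3672/985⌋=3
  n=10…19: ⌊4080/985⌋=4 ⌊4488/985⌋=4 ⌊4896/985⌋=4 ⌊5304/985⌋=5 ⌊5712/985⌋=5 ⌊6120/985⌋=6 ⌊6528/985⌋=6 ⌊6936/985⌋=7 ⌊7344/985⌋=7 ⌊7752/985⌋=7
  n=20…29: ⌊8160/985⌋=8 ⌊8568/985⌋=8 ⌊8976/985⌋=9 ⌊9384/985⌋=9 ⌊9792/985⌋=9 ⌊10200/985⌋=10 ⌊10608/985⌋=10 ⌊11016/985⌋=11 ⌊11424/985⌋=11 ⌊11832/985⌋=12
  n=30…39: ⌊12240/985⌋=12 ⌊12648/985⌋=12 ⌊13056/985⌋=13 ⌊13464/985⌋=13 ⌊13872/985⌋=14 ⌊14280/985⌋=14 ⌊14688/985⌋=14 ⌊15096/985⌋=15 ⌊15504/985⌋=15 ⌊15912/985⌋=16
  n=40…49: ⌊16320/985⌋=16 ⌊16728/985⌋=16 ⌊17136/985⌋=17 ⌊17544/985⌋=17 ⌊17952/985⌋=18 ⌊18360/985⌋=18 ⌊18768/985⌋=19 ⌊19176/985⌋=19 ⌊19584/985⌋=19 ⌊19992/985⌋=20
  n=50…59: ⌊20400/985⌋=20 ⌊20808/985⌋=21 ⌊21216/985⌋=21 ⌊21624/985⌋=21 ⌊22032/985⌋=22 ⌊22440/985⌋=22 ⌊22848/985⌋=23 ⌊23256/985⌋=23 ⌊23664/985⌋=24 ⌊24072/985⌋=24
  n=60…69: ⌊24480/985⌋=24 ⌊24888/985⌋=25 ⌊25296/985⌋=25 ⌊25704/985⌋=26 ⌊26112/985⌋=26 ⌊26520/985⌋=26 ⌊26928/985⌋=27 ⌊27336/985⌋=27 ⌊27744/985⌋=28 ⌊28152/985⌋=28
  n=70…79: ⌊28560/985⌋=28 ⌊28968/985⌋=29 ⌊29376/985⌋=29 ⌊29784/985⌋=30 ⌊30192/985⌋=30 ⌊30600/985⌋=31 ⌊31008/985⌋=31 ⌊31416/985⌋=31 ⌊31824/985⌋=32 ⌊32232/985⌋=32
  n=80…89: ⌊32640/985⌋=33 ⌊33048/985⌋=33 ⌊33456/985⌋=33 ⌊33864/985⌋=34 ⌊34272/985⌋=34 ⌊34680/985⌋=35 ⌊35088/985⌋=35 ⌊35496/985⌋=36 ⌊35904/985⌋=36 ⌊36312/985⌋=36
  n=90…99: ⌊36720/985⌋=37 ⌊37128/985⌋=37 ⌊37536/985⌋=38 ⌊37944/985⌋=38 ⌊38352/985⌋=38 ⌊38760/985⌋=39 ⌊39168/985⌋=39 ⌊39576/985⌋=40 ⌊39984/985⌋=40 ⌊40392/985⌋=41
  n=100…109: ⌊40800/985⌋=41 ⌊41208/985⌋=41 ⌊41616/985⌋=42 ⌊42024/985⌋=42 ⌊42432/985⌋=43 ⌊42840/985⌋=43 ⌊43248/985⌋=43 ⌊43656/985⌋=44 ⌊44064/985⌋=44 ⌊44472/985⌋=45
  n=110…119: ⌊44880/985⌋=45 ⌊45288/985⌋=45 ⌊45696/985⌋=46 ⌊46104/985⌋=46 ⌊46512/985⌋=47 ⌊46920/985⌋=47 ⌊47328/985⌋=48 ⌊47736/985⌋=48 ⌊48144/985⌋=48 ⌊48552/985⌋=49
  n=120: ⌊48960/985⌋=49
s_n = t_(n+1) − t_n for n = 0 … 119 gives
prefix = 001010010100101010010100101010010100101001010100101001010100101001010010101001010010101001010010101001010010100101010010
slide a length-3 window over [0..2] … [117..119] (118 windows); first occurrence of each distinct factor:
  [  0..  2] 001
  [  1..  3] 010
  [  2..  4] 101
  [  4..  6] 100
  (the other 114 windows repeat one of these)
distinct factors: {001, 010, 100, 101}
count = 4  (Sturmian bound for length 3 is 4)

4


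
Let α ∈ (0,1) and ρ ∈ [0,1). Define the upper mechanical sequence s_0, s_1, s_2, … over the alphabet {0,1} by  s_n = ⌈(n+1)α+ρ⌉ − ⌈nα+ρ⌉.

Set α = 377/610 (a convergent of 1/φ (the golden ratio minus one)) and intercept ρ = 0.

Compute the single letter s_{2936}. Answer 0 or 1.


1

(n+1)α + ρ = (2937·377) / 610 = 1107249/610
nα + ρ     = (2936·377) / 610 = 1106872/610
⌈1107249/610⌉ = 1816,  ⌈1106872/610⌉ = 1815
s_{2936} = 1816 − 1815 = 1


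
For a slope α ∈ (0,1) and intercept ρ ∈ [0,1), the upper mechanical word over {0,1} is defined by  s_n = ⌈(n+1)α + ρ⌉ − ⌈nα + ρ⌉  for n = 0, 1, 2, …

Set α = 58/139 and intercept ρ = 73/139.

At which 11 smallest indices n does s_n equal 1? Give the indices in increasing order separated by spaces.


n=0: ⌈131/139⌉−⌈73/139⌉ = 1−1 = 0
n=1: ⌈189/139⌉−⌈131/139⌉ = 2−1 = 1  ← one
n=2: ⌈247/139⌉−⌈189/139⌉ = 2−2 = 0
n=3: ⌈305/139⌉−⌈247/139⌉ = 3−2 = 1  ← one
n=4: ⌈363/139⌉−⌈305/139⌉ = 3−3 = 0
n=5: ⌈421/139⌉−⌈363/139⌉ = 4−3 = 1  ← one
n=6: ⌈479/139⌉−⌈421/139⌉ = 4−4 = 0
n=7: ⌈537/139⌉−⌈479/139⌉ = 4−4 = 0
n=8: ⌈595/139⌉−⌈537/139⌉ = 5−4 = 1  ← one
n=9: ⌈653/139⌉−⌈595/139⌉ = 5−5 = 0
n=10: ⌈711/139⌉−⌈653/139⌉ = 6−5 = 1  ← one
n=11: ⌈769/139⌉−⌈711/139⌉ = 6−6 = 0
n=12: ⌈827/139⌉−⌈769/139⌉ = 6−6 = 0
n=13: ⌈885/139⌉−⌈827/139⌉ = 7−6 = 1  ← one
n=14: ⌈943/139⌉−⌈885/139⌉ = 7−7 = 0
n=15: ⌈1001/139⌉−⌈943/139⌉ = 8−7 = 1  ← one
n=16: ⌈1059/139⌉−⌈1001/139⌉ = 8−8 = 0
n=17: ⌈1117/139⌉−⌈1059/139⌉ = 9−8 = 1  ← one
n=18: ⌈1175/139⌉−⌈1117/139⌉ = 9−9 = 0
n=19: ⌈1233/139⌉−⌈1175/139⌉ = 9−9 = 0
n=20: ⌈1291/139⌉−⌈1233/139⌉ = 10−9 = 1  ← one
n=21: ⌈1349/139⌉−⌈1291/139⌉ = 10−10 = 0
n=22: ⌈1407/139⌉−⌈1349/139⌉ = 11−10 = 1  ← one
n=23: ⌈1465/139⌉−⌈1407/139⌉ = 11−11 = 0
n=24: ⌈1523/139⌉−⌈1465/139⌉ = 11−11 = 0
n=25: ⌈1581/139⌉−⌈1523/139⌉ = 12−11 = 1  ← one
positions of the first 11 ones: 1 3 5 8 10 13 15 17 20 22 25

1 3 5 8 10 13 15 17 20 22 25


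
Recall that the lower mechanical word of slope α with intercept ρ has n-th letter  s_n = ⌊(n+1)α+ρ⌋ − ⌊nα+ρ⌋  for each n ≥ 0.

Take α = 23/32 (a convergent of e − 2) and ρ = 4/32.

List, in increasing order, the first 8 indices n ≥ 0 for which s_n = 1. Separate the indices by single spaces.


1 2 3 5 6 8 9 10

n=0: ⌊27/32⌋−⌊4/32⌋ = 0−0 = 0
n=1: ⌊50/32⌋−⌊27/32⌋ = 1−0 = 1  ← one
n=2: ⌊73/32⌋−⌊50/32⌋ = 2−1 = 1  ← one
n=3: ⌊96/32⌋−⌊73/32⌋ = 3−2 = 1  ← one
n=4: ⌊119/32⌋−⌊96/32⌋ = 3−3 = 0
n=5: ⌊142/32⌋−⌊119/32⌋ = 4−3 = 1  ← one
n=6: ⌊165/32⌋−⌊142/32⌋ = 5−4 = 1  ← one
n=7: ⌊188/32⌋−⌊165/32⌋ = 5−5 = 0
n=8: ⌊211/32⌋−⌊188/32⌋ = 6−5 = 1  ← one
n=9: ⌊234/32⌋−⌊211/32⌋ = 7−6 = 1  ← one
n=10: ⌊257/32⌋−⌊234/32⌋ = 8−7 = 1  ← one
positions of the first 8 ones: 1 2 3 5 6 8 9 10


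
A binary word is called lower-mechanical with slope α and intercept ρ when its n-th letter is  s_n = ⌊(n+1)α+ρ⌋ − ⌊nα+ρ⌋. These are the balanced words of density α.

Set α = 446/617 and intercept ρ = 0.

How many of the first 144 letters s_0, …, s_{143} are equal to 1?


104

#1s = Σ_{n=0}^{143} s_n = Σ_{n=0}^{143} (⌊(n+1)α+ρ⌋ − ⌊nα+ρ⌋)
the sum telescopes: every ⌊nα+ρ⌋ with 0 < n < 144 appears once with + and once with −, leaving ⌊144α+ρ⌋ − ⌊0·α+ρ⌋
144α + ρ = (144·446) / 617 = 64224/617
ρ = 0/617
⌊64224/617⌋ = 104,  ⌊0/617⌋ = 0
#1s = 104 − 0 = 104


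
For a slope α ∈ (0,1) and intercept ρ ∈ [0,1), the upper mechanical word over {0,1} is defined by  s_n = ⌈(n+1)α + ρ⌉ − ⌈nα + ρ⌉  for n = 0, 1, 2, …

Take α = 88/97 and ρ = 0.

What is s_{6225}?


(n+1)α + ρ = (6226·88) / 97 = 547888/97
nα + ρ     = (6225·88) / 97 = 547800/97
⌈547888/97⌉ = 5649,  ⌈547800/97⌉ = 5648
s_{6225} = 5649 − 5648 = 1

1


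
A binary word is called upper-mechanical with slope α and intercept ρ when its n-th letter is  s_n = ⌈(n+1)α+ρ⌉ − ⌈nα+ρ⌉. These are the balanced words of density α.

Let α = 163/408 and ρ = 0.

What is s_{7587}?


(n+1)α + ρ = (7588·163) / 408 = 1236844/408
nα + ρ     = (7587·163) / 408 = 1236681/408
⌈1236844/408⌉ = 3032,  ⌈1236681/408⌉ = 3032
s_{7587} = 3032 − 3032 = 0

0


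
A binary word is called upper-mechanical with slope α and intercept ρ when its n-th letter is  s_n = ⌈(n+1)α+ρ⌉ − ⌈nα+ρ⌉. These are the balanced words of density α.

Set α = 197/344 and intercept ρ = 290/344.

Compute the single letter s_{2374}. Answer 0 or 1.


(n+1)α + ρ = (2375·197 + 290) / 344 = 468165/344
nα + ρ     = (2374·197 + 290) / 344 = 467968/344
⌈468165/344⌉ = 1361,  ⌈467968/344⌉ = 1361
s_{2374} = 1361 − 1361 = 0

0


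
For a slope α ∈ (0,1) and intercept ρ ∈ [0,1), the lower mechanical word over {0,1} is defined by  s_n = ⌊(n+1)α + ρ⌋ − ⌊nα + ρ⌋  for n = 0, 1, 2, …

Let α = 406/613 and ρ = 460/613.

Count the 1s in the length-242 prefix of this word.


#1s = Σ_{n=0}^{241} s_n = Σ_{n=0}^{241} (⌊(n+1)α+ρ⌋ − ⌊nα+ρ⌋)
the sum telescopes: every ⌊nα+ρ⌋ with 0 < n < 242 appears once with + and once with −, leaving ⌊242α+ρ⌋ − ⌊0·α+ρ⌋
242α + ρ = (242·406 + 460) / 613 = 98712/613
ρ = 460/613
⌊98712/613⌋ = 161,  ⌊460/613⌋ = 0
#1s = 161 − 0 = 161

161


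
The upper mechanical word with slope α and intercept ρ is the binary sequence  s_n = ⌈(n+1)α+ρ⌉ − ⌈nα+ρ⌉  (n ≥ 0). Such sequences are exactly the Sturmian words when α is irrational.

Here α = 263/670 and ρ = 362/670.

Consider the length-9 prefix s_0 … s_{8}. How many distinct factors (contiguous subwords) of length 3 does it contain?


t_n = ⌈(n·263+362)/670⌉ for n = 0 … 9:
  n=0…9: ⌈362/670⌉=1 ⌈625/670⌉=1 ⌈888/670⌉=2 ⌈1151/670⌉=2 ⌈1414/670⌉=3 ⌈1677/670⌉=3 ⌈1940/670⌉=3 ⌈2203/670⌉=4 ⌈2466/670⌉=4 ⌈2729/670⌉=5
s_n = t_(n+1) − t_n for n = 0 … 8 gives
prefix = 010100101
slide a length-3 window over [0..2] … [6..8] (7 windows); first occurrence of each distinct factor:
  [  0..  2] 010
  [  1..  3] 101
  [  3..  5] 100
  [  4..  6] 001
  (the other 3 windows repeat one of these)
distinct factors: {001, 010, 100, 101}
count = 4  (Sturmian bound for length 3 is 4)

4


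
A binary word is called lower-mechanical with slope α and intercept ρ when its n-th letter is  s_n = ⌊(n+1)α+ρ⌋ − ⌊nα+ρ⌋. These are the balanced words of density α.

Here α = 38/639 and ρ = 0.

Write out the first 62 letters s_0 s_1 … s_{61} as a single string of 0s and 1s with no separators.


n=0: ⌊(1·38)/639⌋ − ⌊(0·38)/639⌋ = ⌊38/639⌋ − ⌊0/639⌋ = 0 − 0 = 0
n=1: ⌊(2·38)/639⌋ − ⌊(1·38)/639⌋ = ⌊76/639⌋ − ⌊38/639⌋ = 0 − 0 = 0
n=2: ⌊(3·38)/639⌋ − ⌊(2·38)/639⌋ = ⌊114/639⌋ − ⌊76/639⌋ = 0 − 0 = 0
n=3: ⌊(4·38)/639⌋ − ⌊(3·38)/639⌋ = ⌊152/639⌋ − ⌊114/639⌋ = 0 − 0 = 0
n=4: ⌊(5·38)/639⌋ − ⌊(4·38)/639⌋ = ⌊190/639⌋ − ⌊152/639⌋ = 0 − 0 = 0
n=5: ⌊(6·38)/639⌋ − ⌊(5·38)/639⌋ = ⌊228/639⌋ − ⌊190/639⌋ = 0 − 0 = 0
n=6: ⌊(7·38)/639⌋ − ⌊(6·38)/639⌋ = ⌊266/639⌋ − ⌊228/639⌋ = 0 − 0 = 0
n=7: ⌊(8·38)/639⌋ − ⌊(7·38)/639⌋ = ⌊304/639⌋ − ⌊266/639⌋ = 0 − 0 = 0
n=8: ⌊(9·38)/639⌋ − ⌊(8·38)/639⌋ = ⌊342/639⌋ − ⌊304/639⌋ = 0 − 0 = 0
n=9: ⌊(10·38)/639⌋ − ⌊(9·38)/639⌋ = ⌊380/639⌋ − ⌊342/639⌋ = 0 − 0 = 0
n=10: ⌊(11·38)/639⌋ − ⌊(10·38)/639⌋ = ⌊418/639⌋ − ⌊380/639⌋ = 0 − 0 = 0
n=11: ⌊(12·38)/639⌋ − ⌊(11·38)/639⌋ = ⌊456/639⌋ − ⌊418/639⌋ = 0 − 0 = 0
n=12: ⌊(13·38)/639⌋ − ⌊(12·38)/639⌋ = ⌊494/639⌋ − ⌊456/639⌋ = 0 − 0 = 0
n=13: ⌊(14·38)/639⌋ − ⌊(13·38)/639⌋ = ⌊532/639⌋ − ⌊494/639⌋ = 0 − 0 = 0
n=14: ⌊(15·38)/639⌋ − ⌊(14·38)/639⌋ = ⌊570/639⌋ − ⌊532/639⌋ = 0 − 0 = 0
n=15: ⌊(16·38)/639⌋ − ⌊(15·38)/639⌋ = ⌊608/639⌋ − ⌊570/639⌋ = 0 − 0 = 0
n=16: ⌊(17·38)/639⌋ − ⌊(16·38)/639⌋ = ⌊646/639⌋ − ⌊608/639⌋ = 1 − 0 = 1
n=17: ⌊(18·38)/639⌋ − ⌊(17·38)/639⌋ = ⌊684/639⌋ − ⌊646/639⌋ = 1 − 1 = 0
n=18: ⌊(19·38)/639⌋ − ⌊(18·38)/639⌋ = ⌊722/639⌋ − ⌊684/639⌋ = 1 − 1 = 0
n=19: ⌊(20·38)/639⌋ − ⌊(19·38)/639⌋ = ⌊760/639⌋ − ⌊722/639⌋ = 1 − 1 = 0
n=20: ⌊(21·38)/639⌋ − ⌊(20·38)/639⌋ = ⌊798/639⌋ − ⌊760/639⌋ = 1 − 1 = 0
n=21: ⌊(22·38)/639⌋ − ⌊(21·38)/639⌋ = ⌊836/639⌋ − ⌊798/639⌋ = 1 − 1 = 0
n=22: ⌊(23·38)/639⌋ − ⌊(22·38)/639⌋ = ⌊874/639⌋ − ⌊836/639⌋ = 1 − 1 = 0
n=23: ⌊(24·38)/639⌋ − ⌊(23·38)/639⌋ = ⌊912/639⌋ − ⌊874/639⌋ = 1 − 1 = 0
n=24: ⌊(25·38)/639⌋ − ⌊(24·38)/639⌋ = ⌊950/639⌋ − ⌊912/639⌋ = 1 − 1 = 0
n=25: ⌊(26·38)/639⌋ − ⌊(25·38)/639⌋ = ⌊988/639⌋ − ⌊950/639⌋ = 1 − 1 = 0
n=26: ⌊(27·38)/639⌋ − ⌊(26·38)/639⌋ = ⌊1026/639⌋ − ⌊988/639⌋ = 1 − 1 = 0
n=27: ⌊(28·38)/639⌋ − ⌊(27·38)/639⌋ = ⌊1064/639⌋ − ⌊1026/639⌋ = 1 − 1 = 0
n=28: ⌊(29·38)/639⌋ − ⌊(28·38)/639⌋ = ⌊1102/639⌋ − ⌊1064/639⌋ = 1 − 1 = 0
n=29: ⌊(30·38)/639⌋ − ⌊(29·38)/639⌋ = ⌊1140/639⌋ − ⌊1102/639⌋ = 1 − 1 = 0
n=30: ⌊(31·38)/639⌋ − ⌊(30·38)/639⌋ = ⌊1178/639⌋ − ⌊1140/639⌋ = 1 − 1 = 0
n=31: ⌊(32·38)/639⌋ − ⌊(31·38)/639⌋ = ⌊1216/639⌋ − ⌊1178/639⌋ = 1 − 1 = 0
n=32: ⌊(33·38)/639⌋ − ⌊(32·38)/639⌋ = ⌊1254/639⌋ − ⌊1216/639⌋ = 1 − 1 = 0
n=33: ⌊(34·38)/639⌋ − ⌊(33·38)/639⌋ = ⌊1292/639⌋ − ⌊1254/639⌋ = 2 − 1 = 1
n=34: ⌊(35·38)/639⌋ − ⌊(34·38)/639⌋ = ⌊1330/639⌋ − ⌊1292/639⌋ = 2 − 2 = 0
n=35: ⌊(36·38)/639⌋ − ⌊(35·38)/639⌋ = ⌊1368/639⌋ − ⌊1330/639⌋ = 2 − 2 = 0
n=36: ⌊(37·38)/639⌋ − ⌊(36·38)/639⌋ = ⌊1406/639⌋ − ⌊1368/639⌋ = 2 − 2 = 0
n=37: ⌊(38·38)/639⌋ − ⌊(37·38)/639⌋ = ⌊1444/639⌋ − ⌊1406/639⌋ = 2 − 2 = 0
n=38: ⌊(39·38)/639⌋ − ⌊(38·38)/639⌋ = ⌊1482/639⌋ − ⌊1444/639⌋ = 2 − 2 = 0
n=39: ⌊(40·38)/639⌋ − ⌊(39·38)/639⌋ = ⌊1520/639⌋ − ⌊1482/639⌋ = 2 − 2 = 0
n=40: ⌊(41·38)/639⌋ − ⌊(40·38)/639⌋ = ⌊1558/639⌋ − ⌊1520/639⌋ = 2 − 2 = 0
n=41: ⌊(42·38)/639⌋ − ⌊(41·38)/639⌋ = ⌊1596/639⌋ − ⌊1558/639⌋ = 2 − 2 = 0
n=42: ⌊(43·38)/639⌋ − ⌊(42·38)/639⌋ = ⌊1634/639⌋ − ⌊1596/639⌋ = 2 − 2 = 0
n=43: ⌊(44·38)/639⌋ − ⌊(43·38)/639⌋ = ⌊1672/639⌋ − ⌊1634/639⌋ = 2 − 2 = 0
n=44: ⌊(45·38)/639⌋ − ⌊(44·38)/639⌋ = ⌊1710/639⌋ − ⌊1672/639⌋ = 2 − 2 = 0
n=45: ⌊(46·38)/639⌋ − ⌊(45·38)/639⌋ = ⌊1748/639⌋ − ⌊1710/639⌋ = 2 − 2 = 0
n=46: ⌊(47·38)/639⌋ − ⌊(46·38)/639⌋ = ⌊1786/639⌋ − ⌊1748/639⌋ = 2 − 2 = 0
n=47: ⌊(48·38)/639⌋ − ⌊(47·38)/639⌋ = ⌊1824/639⌋ − ⌊1786/639⌋ = 2 − 2 = 0
n=48: ⌊(49·38)/639⌋ − ⌊(48·38)/639⌋ = ⌊1862/639⌋ − ⌊1824/639⌋ = 2 − 2 = 0
n=49: ⌊(50·38)/639⌋ − ⌊(49·38)/639⌋ = ⌊1900/639⌋ − ⌊1862/639⌋ = 2 − 2 = 0
n=50: ⌊(51·38)/639⌋ − ⌊(50·38)/639⌋ = ⌊1938/639⌋ − ⌊1900/639⌋ = 3 − 2 = 1
n=51: ⌊(52·38)/639⌋ − ⌊(51·38)/639⌋ = ⌊1976/639⌋ − ⌊1938/639⌋ = 3 − 3 = 0
n=52: ⌊(53·38)/639⌋ − ⌊(52·38)/639⌋ = ⌊2014/639⌋ − ⌊1976/639⌋ = 3 − 3 = 0
n=53: ⌊(54·38)/639⌋ − ⌊(53·38)/639⌋ = ⌊2052/639⌋ − ⌊2014/639⌋ = 3 − 3 = 0
n=54: ⌊(55·38)/639⌋ − ⌊(54·38)/639⌋ = ⌊2090/639⌋ − ⌊2052/639⌋ = 3 − 3 = 0
n=55: ⌊(56·38)/639⌋ − ⌊(55·38)/639⌋ = ⌊2128/639⌋ − ⌊2090/639⌋ = 3 − 3 = 0
n=56: ⌊(57·38)/639⌋ − ⌊(56·38)/639⌋ = ⌊2166/639⌋ − ⌊2128/639⌋ = 3 − 3 = 0
n=57: ⌊(58·38)/639⌋ − ⌊(57·38)/639⌋ = ⌊2204/639⌋ − ⌊2166/639⌋ = 3 − 3 = 0
n=58: ⌊(59·38)/639⌋ − ⌊(58·38)/639⌋ = ⌊2242/639⌋ − ⌊2204/639⌋ = 3 − 3 = 0
n=59: ⌊(60·38)/639⌋ − ⌊(59·38)/639⌋ = ⌊2280/639⌋ − ⌊2242/639⌋ = 3 − 3 = 0
n=60: ⌊(61·38)/639⌋ − ⌊(60·38)/639⌋ = ⌊2318/639⌋ − ⌊2280/639⌋ = 3 − 3 = 0
n=61: ⌊(62·38)/639⌋ − ⌊(61·38)/639⌋ = ⌊2356/639⌋ − ⌊2318/639⌋ = 3 − 3 = 0

00000000000000001000000000000000010000000000000000100000000000


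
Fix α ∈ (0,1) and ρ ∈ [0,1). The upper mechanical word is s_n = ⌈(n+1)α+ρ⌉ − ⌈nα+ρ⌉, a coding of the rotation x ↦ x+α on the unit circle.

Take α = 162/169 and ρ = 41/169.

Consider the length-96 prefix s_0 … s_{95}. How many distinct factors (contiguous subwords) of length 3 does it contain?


t_n = ⌈(n·162+41)/169⌉ for n = 0 … 96:
  n=0…9: ⌈41/169⌉=1 ⌈203/169⌉=2 ⌈365/169⌉=3 ⌈527/169⌉=4 ⌈689/169⌉=5 ⌈851/169⌉=6 ⌈1013/169⌉=6 ⌈1175/169⌉=7 ⌈1337/169⌉=8 ⌈1499/169⌉=9
  n=10…19: ⌈1661/169⌉=10 ⌈1823/169⌉=11 ⌈1985/169⌉=12 ⌈2147/169⌉=13 ⌈2309/169⌉=14 ⌈2471/169⌉=15 ⌈2633/169⌉=16 ⌈2795/169⌉=17 ⌈2957/169⌉=18 ⌈3119/169⌉=19
  n=20…29: ⌈3281/169⌉=20 ⌈3443/169⌉=21 ⌈3605/169⌉=22 ⌈3767/169⌉=23 ⌈3929/169⌉=24 ⌈4091/169⌉=25 ⌈4253/169⌉=26 ⌈4415/169⌉=27 ⌈4577/169⌉=28 ⌈4739/169⌉=29
  n=30…39: ⌈4901/169⌉=29 ⌈5063/169⌉=30 ⌈5225/169⌉=31 ⌈5387/169⌉=32 ⌈5549/169⌉=33 ⌈5711/169⌉=34 ⌈5873/169⌉=35 ⌈6035/169⌉=36 ⌈6197/169⌉=37 ⌈6359/169⌉=38
  n=40…49: ⌈6521/169⌉=39 ⌈6683/169⌉=40 ⌈6845/169⌉=41 ⌈7007/169⌉=42 ⌈7169/169⌉=43 ⌈7331/169⌉=44 ⌈7493/169⌉=45 ⌈7655/169⌉=46 ⌈7817/169⌉=47 ⌈7979/169⌉=48
  n=50…59: ⌈8141/169⌉=49 ⌈8303/169⌉=50 ⌈8465/169⌉=51 ⌈8627/169⌉=52 ⌈8789/169⌉=53 ⌈8951/169⌉=53 ⌈9113/169⌉=54 ⌈9275/169⌉=55 ⌈9437/169⌉=56 ⌈9599/169⌉=57
  n=60…69: ⌈9761/169⌉=58 ⌈9923/169⌉=59 ⌈10085/169⌉=60 ⌈10247/169⌉=61 ⌈10409/169⌉=62 ⌈10571/169⌉=63 ⌈10733/169⌉=64 ⌈10895/169⌉=65 ⌈11057/169⌉=66 ⌈11219/169⌉=67
  n=70…79: ⌈11381/169⌉=68 ⌈11543/169⌉=69 ⌈11705/169⌉=70 ⌈11867/169⌉=71 ⌈12029/169⌉=72 ⌈12191/169⌉=73 ⌈12353/169⌉=74 ⌈12515/169⌉=75 ⌈12677/169⌉=76 ⌈12839/169⌉=76
  n=80…89: ⌈13001/169⌉=77 ⌈13163/169⌉=78 ⌈13325/169⌉=79 ⌈13487/169⌉=80 ⌈13649/169⌉=81 ⌈13811/169⌉=82 ⌈13973/169⌉=83 ⌈14135/169⌉=84 ⌈14297/169⌉=85 ⌈14459/169⌉=86
  n=90…96: ⌈14621/169⌉=87 ⌈14783/169⌉=88 ⌈14945/169⌉=89 ⌈15107/169⌉=90 ⌈15269/169⌉=91 ⌈15431/169⌉=92 ⌈15593/169⌉=93
s_n = t_(n+1) − t_n for n = 0 … 95 gives
prefix = 111110111111111111111111111110111111111111111111111111011111111111111111111111011111111111111111
slide a length-3 window over [0..2] … [93..95] (94 windows); first occurrence of each distinct factor:
  [  0..  2] 111
  [  3..  5] 110
  [  4..  6] 101
  [  5..  7] 011
  (the other 90 windows repeat one of these)
distinct factors: {011, 101, 110, 111}
count = 4  (Sturmian bound for length 3 is 4)

4


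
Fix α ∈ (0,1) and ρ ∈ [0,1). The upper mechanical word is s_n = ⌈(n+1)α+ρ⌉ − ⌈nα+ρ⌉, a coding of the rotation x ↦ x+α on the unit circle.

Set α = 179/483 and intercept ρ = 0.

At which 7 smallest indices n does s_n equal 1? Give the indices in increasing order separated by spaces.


n=0: ⌈179/483⌉−⌈0/483⌉ = 1−0 = 1  ← one
n=1: ⌈358/483⌉−⌈179/483⌉ = 1−1 = 0
n=2: ⌈537/483⌉−⌈358/483⌉ = 2−1 = 1  ← one
n=3: ⌈716/483⌉−⌈537/483⌉ = 2−2 = 0
n=4: ⌈895/483⌉−⌈716/483⌉ = 2−2 = 0
n=5: ⌈1074/483⌉−⌈895/483⌉ = 3−2 = 1  ← one
n=6: ⌈1253/483⌉−⌈1074/483⌉ = 3−3 = 0
n=7: ⌈1432/483⌉−⌈1253/483⌉ = 3−3 = 0
n=8: ⌈1611/483⌉−⌈1432/483⌉ = 4−3 = 1  ← one
n=9: ⌈1790/483⌉−⌈1611/483⌉ = 4−4 = 0
n=10: ⌈1969/483⌉−⌈1790/483⌉ = 5−4 = 1  ← one
n=11: ⌈2148/483⌉−⌈1969/483⌉ = 5−5 = 0
n=12: ⌈2327/483⌉−⌈2148/483⌉ = 5−5 = 0
n=13: ⌈2506/483⌉−⌈2327/483⌉ = 6−5 = 1  ← one
n=14: ⌈2685/483⌉−⌈2506/483⌉ = 6−6 = 0
n=15: ⌈2864/483⌉−⌈2685/483⌉ = 6−6 = 0
n=16: ⌈3043/483⌉−⌈2864/483⌉ = 7−6 = 1  ← one
positions of the first 7 ones: 0 2 5 8 10 13 16

0 2 5 8 10 13 16


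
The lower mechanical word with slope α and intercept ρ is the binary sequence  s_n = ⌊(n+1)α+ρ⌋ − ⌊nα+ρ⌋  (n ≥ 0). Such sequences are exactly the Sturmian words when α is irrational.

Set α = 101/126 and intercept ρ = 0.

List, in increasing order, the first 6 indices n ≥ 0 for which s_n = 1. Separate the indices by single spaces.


1 2 3 4 6 7

n=0: ⌊101/126⌋−⌊0/126⌋ = 0−0 = 0
n=1: ⌊202/126⌋−⌊101/126⌋ = 1−0 = 1  ← one
n=2: ⌊303/126⌋−⌊202/126⌋ = 2−1 = 1  ← one
n=3: ⌊404/126⌋−⌊303/126⌋ = 3−2 = 1  ← one
n=4: ⌊505/126⌋−⌊404/126⌋ = 4−3 = 1  ← one
n=5: ⌊606/126⌋−⌊505/126⌋ = 4−4 = 0
n=6: ⌊707/126⌋−⌊606/126⌋ = 5−4 = 1  ← one
n=7: ⌊808/126⌋−⌊707/126⌋ = 6−5 = 1  ← one
positions of the first 6 ones: 1 2 3 4 6 7


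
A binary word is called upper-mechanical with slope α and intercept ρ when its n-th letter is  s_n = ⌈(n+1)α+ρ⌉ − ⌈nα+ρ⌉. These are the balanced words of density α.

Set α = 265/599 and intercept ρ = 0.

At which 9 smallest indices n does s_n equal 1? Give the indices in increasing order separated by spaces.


n=0: ⌈265/599⌉−⌈0/599⌉ = 1−0 = 1  ← one
n=1: ⌈530/599⌉−⌈265/599⌉ = 1−1 = 0
n=2: ⌈795/599⌉−⌈530/599⌉ = 2−1 = 1  ← one
n=3: ⌈1060/599⌉−⌈795/599⌉ = 2−2 = 0
n=4: ⌈1325/599⌉−⌈1060/599⌉ = 3−2 = 1  ← one
n=5: ⌈1590/599⌉−⌈1325/599⌉ = 3−3 = 0
n=6: ⌈1855/599⌉−⌈1590/599⌉ = 4−3 = 1  ← one
n=7: ⌈2120/599⌉−⌈1855/599⌉ = 4−4 = 0
n=8: ⌈2385/599⌉−⌈2120/599⌉ = 4−4 = 0
n=9: ⌈2650/599⌉−⌈2385/599⌉ = 5−4 = 1  ← one
n=10: ⌈2915/599⌉−⌈2650/599⌉ = 5−5 = 0
n=11: ⌈3180/599⌉−⌈2915/599⌉ = 6−5 = 1  ← one
n=12: ⌈3445/599⌉−⌈3180/599⌉ = 6−6 = 0
n=13: ⌈3710/599⌉−⌈3445/599⌉ = 7−6 = 1  ← one
n=14: ⌈3975/599⌉−⌈3710/599⌉ = 7−7 = 0
n=15: ⌈4240/599⌉−⌈3975/599⌉ = 8−7 = 1  ← one
n=16: ⌈4505/599⌉−⌈4240/599⌉ = 8−8 = 0
n=17: ⌈4770/599⌉−⌈4505/599⌉ = 8−8 = 0
n=18: ⌈5035/599⌉−⌈4770/599⌉ = 9−8 = 1  ← one
positions of the first 9 ones: 0 2 4 6 9 11 13 15 18

0 2 4 6 9 11 13 15 18


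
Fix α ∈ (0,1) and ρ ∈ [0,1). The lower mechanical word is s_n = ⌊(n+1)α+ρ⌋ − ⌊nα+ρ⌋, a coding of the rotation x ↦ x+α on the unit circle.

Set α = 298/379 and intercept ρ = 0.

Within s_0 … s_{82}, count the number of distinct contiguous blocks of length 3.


4

t_n = ⌊(n·298)/379⌋ for n = 0 … 83:
  n=0…9: ⌊0/379⌋=0 ⌊298/379⌋=0 ⌊596/379⌋=1 ⌊894/379⌋=2 ⌊1192/379⌋=3 ⌊1490/379⌋=3 ⌊1788/379⌋=4 ⌊2086/379⌋=5 ⌊2384/379⌋=6 ⌊2682/379⌋=7
  n=10…19: ⌊2980/379⌋=7 ⌊3278/379⌋=8 ⌊3576/379⌋=9 ⌊3874/379⌋=10 ⌊4172/379⌋=11 ⌊4470/379⌋=11 ⌊4768/379⌋=12 ⌊5066/379⌋=13 ⌊5364/379⌋=14 ⌊5662/379⌋=14
  n=20…29: ⌊5960/379⌋=15 ⌊6258/379⌋=16 ⌊6556/379⌋=17 ⌊6854/379⌋=18 ⌊7152/379⌋=18 ⌊7450/379⌋=19 ⌊7748/379⌋=20 ⌊8046/379⌋=21 ⌊8344/379⌋=22 ⌊8642/379⌋=22
  n=30…39: ⌊8940/379⌋=23 ⌊9238/379⌋=24 ⌊9536/379⌋=25 ⌊9834/379⌋=25 ⌊10132/379⌋=26 ⌊10430/379⌋=27 ⌊10728/379⌋=28 ⌊11026/379⌋=29 ⌊11324/379⌋=29 ⌊11622/379⌋=30
  n=40…49: ⌊11920/379⌋=31 ⌊12218/379⌋=32 ⌊12516/379⌋=33 ⌊12814/379⌋=33 ⌊13112/379⌋=34 ⌊13410/379⌋=35 ⌊13708/379⌋=36 ⌊14006/379⌋=36 ⌊14304/379⌋=37 ⌊14602/379⌋=38
  n=50…59: ⌊14900/379⌋=39 ⌊15198/379⌋=40 ⌊15496/379⌋=40 ⌊15794/379⌋=41 ⌊16092/379⌋=42 ⌊16390/379⌋=43 ⌊16688/379⌋=44 ⌊16986/379⌋=44 ⌊17284/379⌋=45 ⌊17582/379⌋=46
  n=60…69: ⌊17880/379⌋=47 ⌊18178/379⌋=47 ⌊18476/379⌋=48 ⌊18774/379⌋=49 ⌊19072/379⌋=50 ⌊19370/379⌋=51 ⌊19668/379⌋=51 ⌊19966/379⌋=52 ⌊20264/379⌋=53 ⌊20562/379⌋=54
  n=70…79: ⌊20860/379⌋=55 ⌊21158/379⌋=55 ⌊21456/379⌋=56 ⌊21754/379⌋=57 ⌊22052/379⌋=58 ⌊22350/379⌋=58 ⌊22648/379⌋=59 ⌊22946/379⌋=60 ⌊23244/379⌋=61 ⌊23542/379⌋=62
  n=80…83: ⌊23840/379⌋=62 ⌊24138/379⌋=63 ⌊24436/379⌋=64 ⌊24734/379⌋=65
s_n = t_(n+1) − t_n for n = 0 … 82 gives
prefix = 01110111101111011101111011110111011110111101110111101111011101111011110111011110111
slide a length-3 window over [0..2] … [80..82] (81 windows); first occurrence of each distinct factor:
  [  0..  2] 011
  [  1..  3] 111
  [  2..  4] 110
  [  3..  5] 101
  (the other 77 windows repeat one of these)
distinct factors: {011, 101, 110, 111}
count = 4  (Sturmian bound for length 3 is 4)


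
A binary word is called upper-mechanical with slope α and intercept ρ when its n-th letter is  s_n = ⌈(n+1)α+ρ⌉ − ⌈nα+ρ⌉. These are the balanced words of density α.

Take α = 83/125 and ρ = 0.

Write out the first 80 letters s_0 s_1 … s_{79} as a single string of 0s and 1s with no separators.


n=0: ⌈(1·83)/125⌉ − ⌈(0·83)/125⌉ = ⌈83/125⌉ − ⌈0/125⌉ = 1 − 0 = 1
n=1: ⌈(2·83)/125⌉ − ⌈(1·83)/125⌉ = ⌈166/125⌉ − ⌈83/125⌉ = 2 − 1 = 1
n=2: ⌈(3·83)/125⌉ − ⌈(2·83)/125⌉ = ⌈249/125⌉ − ⌈166/125⌉ = 2 − 2 = 0
n=3: ⌈(4·83)/125⌉ − ⌈(3·83)/125⌉ = ⌈332/125⌉ − ⌈249/125⌉ = 3 − 2 = 1
n=4: ⌈(5·83)/125⌉ − ⌈(4·83)/125⌉ = ⌈415/125⌉ − ⌈332/125⌉ = 4 − 3 = 1
n=5: ⌈(6·83)/125⌉ − ⌈(5·83)/125⌉ = ⌈498/125⌉ − ⌈415/125⌉ = 4 − 4 = 0
n=6: ⌈(7·83)/125⌉ − ⌈(6·83)/125⌉ = ⌈581/125⌉ − ⌈498/125⌉ = 5 − 4 = 1
n=7: ⌈(8·83)/125⌉ − ⌈(7·83)/125⌉ = ⌈664/125⌉ − ⌈581/125⌉ = 6 − 5 = 1
n=8: ⌈(9·83)/125⌉ − ⌈(8·83)/125⌉ = ⌈747/125⌉ − ⌈664/125⌉ = 6 − 6 = 0
n=9: ⌈(10·83)/125⌉ − ⌈(9·83)/125⌉ = ⌈830/125⌉ − ⌈747/125⌉ = 7 − 6 = 1
n=10: ⌈(11·83)/125⌉ − ⌈(10·83)/125⌉ = ⌈913/125⌉ − ⌈830/125⌉ = 8 − 7 = 1
n=11: ⌈(12·83)/125⌉ − ⌈(11·83)/125⌉ = ⌈996/125⌉ − ⌈913/125⌉ = 8 − 8 = 0
n=12: ⌈(13·83)/125⌉ − ⌈(12·83)/125⌉ = ⌈1079/125⌉ − ⌈996/125⌉ = 9 − 8 = 1
n=13: ⌈(14·83)/125⌉ − ⌈(13·83)/125⌉ = ⌈1162/125⌉ − ⌈1079/125⌉ = 10 − 9 = 1
n=14: ⌈(15·83)/125⌉ − ⌈(14·83)/125⌉ = ⌈1245/125⌉ − ⌈1162/125⌉ = 10 − 10 = 0
n=15: ⌈(16·83)/125⌉ − ⌈(15·83)/125⌉ = ⌈1328/125⌉ − ⌈1245/125⌉ = 11 − 10 = 1
n=16: ⌈(17·83)/125⌉ − ⌈(16·83)/125⌉ = ⌈1411/125⌉ − ⌈1328/125⌉ = 12 − 11 = 1
n=17: ⌈(18·83)/125⌉ − ⌈(17·83)/125⌉ = ⌈1494/125⌉ − ⌈1411/125⌉ = 12 − 12 = 0
n=18: ⌈(19·83)/125⌉ − ⌈(18·83)/125⌉ = ⌈1577/125⌉ − ⌈1494/125⌉ = 13 − 12 = 1
n=19: ⌈(20·83)/125⌉ − ⌈(19·83)/125⌉ = ⌈1660/125⌉ − ⌈1577/125⌉ = 14 − 13 = 1
n=20: ⌈(21·83)/125⌉ − ⌈(20·83)/125⌉ = ⌈1743/125⌉ − ⌈1660/125⌉ = 14 − 14 = 0
n=21: ⌈(22·83)/125⌉ − ⌈(21·83)/125⌉ = ⌈1826/125⌉ − ⌈1743/125⌉ = 15 − 14 = 1
n=22: ⌈(23·83)/125⌉ − ⌈(22·83)/125⌉ = ⌈1909/125⌉ − ⌈1826/125⌉ = 16 − 15 = 1
n=23: ⌈(24·83)/125⌉ − ⌈(23·83)/125⌉ = ⌈1992/125⌉ − ⌈1909/125⌉ = 16 − 16 = 0
n=24: ⌈(25·83)/125⌉ − ⌈(24·83)/125⌉ = ⌈2075/125⌉ − ⌈1992/125⌉ = 17 − 16 = 1
n=25: ⌈(26·83)/125⌉ − ⌈(25·83)/125⌉ = ⌈2158/125⌉ − ⌈2075/125⌉ = 18 − 17 = 1
n=26: ⌈(27·83)/125⌉ − ⌈(26·83)/125⌉ = ⌈2241/125⌉ − ⌈2158/125⌉ = 18 − 18 = 0
n=27: ⌈(28·83)/125⌉ − ⌈(27·83)/125⌉ = ⌈2324/125⌉ − ⌈2241/125⌉ = 19 − 18 = 1
n=28: ⌈(29·83)/125⌉ − ⌈(28·83)/125⌉ = ⌈2407/125⌉ − ⌈2324/125⌉ = 20 − 19 = 1
n=29: ⌈(30·83)/125⌉ − ⌈(29·83)/125⌉ = ⌈2490/125⌉ − ⌈2407/125⌉ = 20 − 20 = 0
n=30: ⌈(31·83)/125⌉ − ⌈(30·83)/125⌉ = ⌈2573/125⌉ − ⌈2490/125⌉ = 21 − 20 = 1
n=31: ⌈(32·83)/125⌉ − ⌈(31·83)/125⌉ = ⌈2656/125⌉ − ⌈2573/125⌉ = 22 − 21 = 1
n=32: ⌈(33·83)/125⌉ − ⌈(32·83)/125⌉ = ⌈2739/125⌉ − ⌈2656/125⌉ = 22 − 22 = 0
n=33: ⌈(34·83)/125⌉ − ⌈(33·83)/125⌉ = ⌈2822/125⌉ − ⌈2739/125⌉ = 23 − 22 = 1
n=34: ⌈(35·83)/125⌉ − ⌈(34·83)/125⌉ = ⌈2905/125⌉ − ⌈2822/125⌉ = 24 − 23 = 1
n=35: ⌈(36·83)/125⌉ − ⌈(35·83)/125⌉ = ⌈2988/125⌉ − ⌈2905/125⌉ = 24 − 24 = 0
n=36: ⌈(37·83)/125⌉ − ⌈(36·83)/125⌉ = ⌈3071/125⌉ − ⌈2988/125⌉ = 25 − 24 = 1
n=37: ⌈(38·83)/125⌉ − ⌈(37·83)/125⌉ = ⌈3154/125⌉ − ⌈3071/125⌉ = 26 − 25 = 1
n=38: ⌈(39·83)/125⌉ − ⌈(38·83)/125⌉ = ⌈3237/125⌉ − ⌈3154/125⌉ = 26 − 26 = 0
n=39: ⌈(40·83)/125⌉ − ⌈(39·83)/125⌉ = ⌈3320/125⌉ − ⌈3237/125⌉ = 27 − 26 = 1
n=40: ⌈(41·83)/125⌉ − ⌈(40·83)/125⌉ = ⌈3403/125⌉ − ⌈3320/125⌉ = 28 − 27 = 1
n=41: ⌈(42·83)/125⌉ − ⌈(41·83)/125⌉ = ⌈3486/125⌉ − ⌈3403/125⌉ = 28 − 28 = 0
n=42: ⌈(43·83)/125⌉ − ⌈(42·83)/125⌉ = ⌈3569/125⌉ − ⌈3486/125⌉ = 29 − 28 = 1
n=43: ⌈(44·83)/125⌉ − ⌈(43·83)/125⌉ = ⌈3652/125⌉ − ⌈3569/125⌉ = 30 − 29 = 1
n=44: ⌈(45·83)/125⌉ − ⌈(44·83)/125⌉ = ⌈3735/125⌉ − ⌈3652/125⌉ = 30 − 30 = 0
n=45: ⌈(46·83)/125⌉ − ⌈(45·83)/125⌉ = ⌈3818/125⌉ − ⌈3735/125⌉ = 31 − 30 = 1
n=46: ⌈(47·83)/125⌉ − ⌈(46·83)/125⌉ = ⌈3901/125⌉ − ⌈3818/125⌉ = 32 − 31 = 1
n=47: ⌈(48·83)/125⌉ − ⌈(47·83)/125⌉ = ⌈3984/125⌉ − ⌈3901/125⌉ = 32 − 32 = 0
n=48: ⌈(49·83)/125⌉ − ⌈(48·83)/125⌉ = ⌈4067/125⌉ − ⌈3984/125⌉ = 33 − 32 = 1
n=49: ⌈(50·83)/125⌉ − ⌈(49·83)/125⌉ = ⌈4150/125⌉ − ⌈4067/125⌉ = 34 − 33 = 1
n=50: ⌈(51·83)/125⌉ − ⌈(50·83)/125⌉ = ⌈4233/125⌉ − ⌈4150/125⌉ = 34 − 34 = 0
n=51: ⌈(52·83)/125⌉ − ⌈(51·83)/125⌉ = ⌈4316/125⌉ − ⌈4233/125⌉ = 35 − 34 = 1
n=52: ⌈(53·83)/125⌉ − ⌈(52·83)/125⌉ = ⌈4399/125⌉ − ⌈4316/125⌉ = 36 − 35 = 1
n=53: ⌈(54·83)/125⌉ − ⌈(53·83)/125⌉ = ⌈4482/125⌉ − ⌈4399/125⌉ = 36 − 36 = 0
n=54: ⌈(55·83)/125⌉ − ⌈(54·83)/125⌉ = ⌈4565/125⌉ − ⌈4482/125⌉ = 37 − 36 = 1
n=55: ⌈(56·83)/125⌉ − ⌈(55·83)/125⌉ = ⌈4648/125⌉ − ⌈4565/125⌉ = 38 − 37 = 1
n=56: ⌈(57·83)/125⌉ − ⌈(56·83)/125⌉ = ⌈4731/125⌉ − ⌈4648/125⌉ = 38 − 38 = 0
n=57: ⌈(58·83)/125⌉ − ⌈(57·83)/125⌉ = ⌈4814/125⌉ − ⌈4731/125⌉ = 39 − 38 = 1
n=58: ⌈(59·83)/125⌉ − ⌈(58·83)/125⌉ = ⌈4897/125⌉ − ⌈4814/125⌉ = 40 − 39 = 1
n=59: ⌈(60·83)/125⌉ − ⌈(59·83)/125⌉ = ⌈4980/125⌉ − ⌈4897/125⌉ = 40 − 40 = 0
n=60: ⌈(61·83)/125⌉ − ⌈(60·83)/125⌉ = ⌈5063/125⌉ − ⌈4980/125⌉ = 41 − 40 = 1
n=61: ⌈(62·83)/125⌉ − ⌈(61·83)/125⌉ = ⌈5146/125⌉ − ⌈5063/125⌉ = 42 − 41 = 1
n=62: ⌈(63·83)/125⌉ − ⌈(62·83)/125⌉ = ⌈5229/125⌉ − ⌈5146/125⌉ = 42 − 42 = 0
n=63: ⌈(64·83)/125⌉ − ⌈(63·83)/125⌉ = ⌈5312/125⌉ − ⌈5229/125⌉ = 43 − 42 = 1
n=64: ⌈(65·83)/125⌉ − ⌈(64·83)/125⌉ = ⌈5395/125⌉ − ⌈5312/125⌉ = 44 − 43 = 1
n=65: ⌈(66·83)/125⌉ − ⌈(65·83)/125⌉ = ⌈5478/125⌉ − ⌈5395/125⌉ = 44 − 44 = 0
n=66: ⌈(67·83)/125⌉ − ⌈(66·83)/125⌉ = ⌈5561/125⌉ − ⌈5478/125⌉ = 45 − 44 = 1
n=67: ⌈(68·83)/125⌉ − ⌈(67·83)/125⌉ = ⌈5644/125⌉ − ⌈5561/125⌉ = 46 − 45 = 1
n=68: ⌈(69·83)/125⌉ − ⌈(68·83)/125⌉ = ⌈5727/125⌉ − ⌈5644/125⌉ = 46 − 46 = 0
n=69: ⌈(70·83)/125⌉ − ⌈(69·83)/125⌉ = ⌈5810/125⌉ − ⌈5727/125⌉ = 47 − 46 = 1
n=70: ⌈(71·83)/125⌉ − ⌈(70·83)/125⌉ = ⌈5893/125⌉ − ⌈5810/125⌉ = 48 − 47 = 1
n=71: ⌈(72·83)/125⌉ − ⌈(71·83)/125⌉ = ⌈5976/125⌉ − ⌈5893/125⌉ = 48 − 48 = 0
n=72: ⌈(73·83)/125⌉ − ⌈(72·83)/125⌉ = ⌈6059/125⌉ − ⌈5976/125⌉ = 49 − 48 = 1
n=73: ⌈(74·83)/125⌉ − ⌈(73·83)/125⌉ = ⌈6142/125⌉ − ⌈6059/125⌉ = 50 − 49 = 1
n=74: ⌈(75·83)/125⌉ − ⌈(74·83)/125⌉ = ⌈6225/125⌉ − ⌈6142/125⌉ = 50 − 50 = 0
n=75: ⌈(76·83)/125⌉ − ⌈(75·83)/125⌉ = ⌈6308/125⌉ − ⌈6225/125⌉ = 51 − 50 = 1
n=76: ⌈(77·83)/125⌉ − ⌈(76·83)/125⌉ = ⌈6391/125⌉ − ⌈6308/125⌉ = 52 − 51 = 1
n=77: ⌈(78·83)/125⌉ − ⌈(77·83)/125⌉ = ⌈6474/125⌉ − ⌈6391/125⌉ = 52 − 52 = 0
n=78: ⌈(79·83)/125⌉ − ⌈(78·83)/125⌉ = ⌈6557/125⌉ − ⌈6474/125⌉ = 53 − 52 = 1
n=79: ⌈(80·83)/125⌉ − ⌈(79·83)/125⌉ = ⌈6640/125⌉ − ⌈6557/125⌉ = 54 − 53 = 1

11011011011011011011011011011011011011011011011011011011011011011011011011011011


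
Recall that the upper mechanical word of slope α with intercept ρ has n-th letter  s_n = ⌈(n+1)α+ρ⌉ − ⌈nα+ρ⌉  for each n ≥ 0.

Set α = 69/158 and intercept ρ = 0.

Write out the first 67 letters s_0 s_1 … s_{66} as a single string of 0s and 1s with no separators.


1010101001010100101010100101010010101010010101001010101001010100101

n=0: ⌈(1·69)/158⌉ − ⌈(0·69)/158⌉ = ⌈69/158⌉ − ⌈0/158⌉ = 1 − 0 = 1
n=1: ⌈(2·69)/158⌉ − ⌈(1·69)/158⌉ = ⌈138/158⌉ − ⌈69/158⌉ = 1 − 1 = 0
n=2: ⌈(3·69)/158⌉ − ⌈(2·69)/158⌉ = ⌈207/158⌉ − ⌈138/158⌉ = 2 − 1 = 1
n=3: ⌈(4·69)/158⌉ − ⌈(3·69)/158⌉ = ⌈276/158⌉ − ⌈207/158⌉ = 2 − 2 = 0
n=4: ⌈(5·69)/158⌉ − ⌈(4·69)/158⌉ = ⌈345/158⌉ − ⌈276/158⌉ = 3 − 2 = 1
n=5: ⌈(6·69)/158⌉ − ⌈(5·69)/158⌉ = ⌈414/158⌉ − ⌈345/158⌉ = 3 − 3 = 0
n=6: ⌈(7·69)/158⌉ − ⌈(6·69)/158⌉ = ⌈483/158⌉ − ⌈414/158⌉ = 4 − 3 = 1
n=7: ⌈(8·69)/158⌉ − ⌈(7·69)/158⌉ = ⌈552/158⌉ − ⌈483/158⌉ = 4 − 4 = 0
n=8: ⌈(9·69)/158⌉ − ⌈(8·69)/158⌉ = ⌈621/158⌉ − ⌈552/158⌉ = 4 − 4 = 0
n=9: ⌈(10·69)/158⌉ − ⌈(9·69)/158⌉ = ⌈690/158⌉ − ⌈621/158⌉ = 5 − 4 = 1
n=10: ⌈(11·69)/158⌉ − ⌈(10·69)/158⌉ = ⌈759/158⌉ − ⌈690/158⌉ = 5 − 5 = 0
n=11: ⌈(12·69)/158⌉ − ⌈(11·69)/158⌉ = ⌈828/158⌉ − ⌈759/158⌉ = 6 − 5 = 1
n=12: ⌈(13·69)/158⌉ − ⌈(12·69)/158⌉ = ⌈897/158⌉ − ⌈828/158⌉ = 6 − 6 = 0
n=13: ⌈(14·69)/158⌉ − ⌈(13·69)/158⌉ = ⌈966/158⌉ − ⌈897/158⌉ = 7 − 6 = 1
n=14: ⌈(15·69)/158⌉ − ⌈(14·69)/158⌉ = ⌈1035/158⌉ − ⌈966/158⌉ = 7 − 7 = 0
n=15: ⌈(16·69)/158⌉ − ⌈(15·69)/158⌉ = ⌈1104/158⌉ − ⌈1035/158⌉ = 7 − 7 = 0
n=16: ⌈(17·69)/158⌉ − ⌈(16·69)/158⌉ = ⌈1173/158⌉ − ⌈1104/158⌉ = 8 − 7 = 1
n=17: ⌈(18·69)/158⌉ − ⌈(17·69)/158⌉ = ⌈1242/158⌉ − ⌈1173/158⌉ = 8 − 8 = 0
n=18: ⌈(19·69)/158⌉ − ⌈(18·69)/158⌉ = ⌈1311/158⌉ − ⌈1242/158⌉ = 9 − 8 = 1
n=19: ⌈(20·69)/158⌉ − ⌈(19·69)/158⌉ = ⌈1380/158⌉ − ⌈1311/158⌉ = 9 − 9 = 0
n=20: ⌈(21·69)/158⌉ − ⌈(20·69)/158⌉ = ⌈1449/158⌉ − ⌈1380/158⌉ = 10 − 9 = 1
n=21: ⌈(22·69)/158⌉ − ⌈(21·69)/158⌉ = ⌈1518/158⌉ − ⌈1449/158⌉ = 10 − 10 = 0
n=22: ⌈(23·69)/158⌉ − ⌈(22·69)/158⌉ = ⌈1587/158⌉ − ⌈1518/158⌉ = 11 − 10 = 1
n=23: ⌈(24·69)/158⌉ − ⌈(23·69)/158⌉ = ⌈1656/158⌉ − ⌈1587/158⌉ = 11 − 11 = 0
n=24: ⌈(25·69)/158⌉ − ⌈(24·69)/158⌉ = ⌈1725/158⌉ − ⌈1656/158⌉ = 11 − 11 = 0
n=25: ⌈(26·69)/158⌉ − ⌈(25·69)/158⌉ = ⌈1794/158⌉ − ⌈1725/158⌉ = 12 − 11 = 1
n=26: ⌈(27·69)/158⌉ − ⌈(26·69)/158⌉ = ⌈1863/158⌉ − ⌈1794/158⌉ = 12 − 12 = 0
n=27: ⌈(28·69)/158⌉ − ⌈(27·69)/158⌉ = ⌈1932/158⌉ − ⌈1863/158⌉ = 13 − 12 = 1
n=28: ⌈(29·69)/158⌉ − ⌈(28·69)/158⌉ = ⌈2001/158⌉ − ⌈1932/158⌉ = 13 − 13 = 0
n=29: ⌈(30·69)/158⌉ − ⌈(29·69)/158⌉ = ⌈2070/158⌉ − ⌈2001/158⌉ = 14 − 13 = 1
n=30: ⌈(31·69)/158⌉ − ⌈(30·69)/158⌉ = ⌈2139/158⌉ − ⌈2070/158⌉ = 14 − 14 = 0
n=31: ⌈(32·69)/158⌉ − ⌈(31·69)/158⌉ = ⌈2208/158⌉ − ⌈2139/158⌉ = 14 − 14 = 0
n=32: ⌈(33·69)/158⌉ − ⌈(32·69)/158⌉ = ⌈2277/158⌉ − ⌈2208/158⌉ = 15 − 14 = 1
n=33: ⌈(34·69)/158⌉ − ⌈(33·69)/158⌉ = ⌈2346/158⌉ − ⌈2277/158⌉ = 15 − 15 = 0
n=34: ⌈(35·69)/158⌉ − ⌈(34·69)/158⌉ = ⌈2415/158⌉ − ⌈2346/158⌉ = 16 − 15 = 1
n=35: ⌈(36·69)/158⌉ − ⌈(35·69)/158⌉ = ⌈2484/158⌉ − ⌈2415/158⌉ = 16 − 16 = 0
n=36: ⌈(37·69)/158⌉ − ⌈(36·69)/158⌉ = ⌈2553/158⌉ − ⌈2484/158⌉ = 17 − 16 = 1
n=37: ⌈(38·69)/158⌉ − ⌈(37·69)/158⌉ = ⌈2622/158⌉ − ⌈2553/158⌉ = 17 − 17 = 0
n=38: ⌈(39·69)/158⌉ − ⌈(38·69)/158⌉ = ⌈2691/158⌉ − ⌈2622/158⌉ = 18 − 17 = 1
n=39: ⌈(40·69)/158⌉ − ⌈(39·69)/158⌉ = ⌈2760/158⌉ − ⌈2691/158⌉ = 18 − 18 = 0
n=40: ⌈(41·69)/158⌉ − ⌈(40·69)/158⌉ = ⌈2829/158⌉ − ⌈2760/158⌉ = 18 − 18 = 0
n=41: ⌈(42·69)/158⌉ − ⌈(41·69)/158⌉ = ⌈2898/158⌉ − ⌈2829/158⌉ = 19 − 18 = 1
n=42: ⌈(43·69)/158⌉ − ⌈(42·69)/158⌉ = ⌈2967/158⌉ − ⌈2898/158⌉ = 19 − 19 = 0
n=43: ⌈(44·69)/158⌉ − ⌈(43·69)/158⌉ = ⌈3036/158⌉ − ⌈2967/158⌉ = 20 − 19 = 1
n=44: ⌈(45·69)/158⌉ − ⌈(44·69)/158⌉ = ⌈3105/158⌉ − ⌈3036/158⌉ = 20 − 20 = 0
n=45: ⌈(46·69)/158⌉ − ⌈(45·69)/158⌉ = ⌈3174/158⌉ − ⌈3105/158⌉ = 21 − 20 = 1
n=46: ⌈(47·69)/158⌉ − ⌈(46·69)/158⌉ = ⌈3243/158⌉ − ⌈3174/158⌉ = 21 − 21 = 0
n=47: ⌈(48·69)/158⌉ − ⌈(47·69)/158⌉ = ⌈3312/158⌉ − ⌈3243/158⌉ = 21 − 21 = 0
n=48: ⌈(49·69)/158⌉ − ⌈(48·69)/158⌉ = ⌈3381/158⌉ − ⌈3312/158⌉ = 22 − 21 = 1
n=49: ⌈(50·69)/158⌉ − ⌈(49·69)/158⌉ = ⌈3450/158⌉ − ⌈3381/158⌉ = 22 − 22 = 0
n=50: ⌈(51·69)/158⌉ − ⌈(50·69)/158⌉ = ⌈3519/158⌉ − ⌈3450/158⌉ = 23 − 22 = 1
n=51: ⌈(52·69)/158⌉ − ⌈(51·69)/158⌉ = ⌈3588/158⌉ − ⌈3519/158⌉ = 23 − 23 = 0
n=52: ⌈(53·69)/158⌉ − ⌈(52·69)/158⌉ = ⌈3657/158⌉ − ⌈3588/158⌉ = 24 − 23 = 1
n=53: ⌈(54·69)/158⌉ − ⌈(53·69)/158⌉ = ⌈3726/158⌉ − ⌈3657/158⌉ = 24 − 24 = 0
n=54: ⌈(55·69)/158⌉ − ⌈(54·69)/158⌉ = ⌈3795/158⌉ − ⌈3726/158⌉ = 25 − 24 = 1
n=55: ⌈(56·69)/158⌉ − ⌈(55·69)/158⌉ = ⌈3864/158⌉ − ⌈3795/158⌉ = 25 − 25 = 0
n=56: ⌈(57·69)/158⌉ − ⌈(56·69)/158⌉ = ⌈3933/158⌉ − ⌈3864/158⌉ = 25 − 25 = 0
n=57: ⌈(58·69)/158⌉ − ⌈(57·69)/158⌉ = ⌈4002/158⌉ − ⌈3933/158⌉ = 26 − 25 = 1
n=58: ⌈(59·69)/158⌉ − ⌈(58·69)/158⌉ = ⌈4071/158⌉ − ⌈4002/158⌉ = 26 − 26 = 0
n=59: ⌈(60·69)/158⌉ − ⌈(59·69)/158⌉ = ⌈4140/158⌉ − ⌈4071/158⌉ = 27 − 26 = 1
n=60: ⌈(61·69)/158⌉ − ⌈(60·69)/158⌉ = ⌈4209/158⌉ − ⌈4140/158⌉ = 27 − 27 = 0
n=61: ⌈(62·69)/158⌉ − ⌈(61·69)/158⌉ = ⌈4278/158⌉ − ⌈4209/158⌉ = 28 − 27 = 1
n=62: ⌈(63·69)/158⌉ − ⌈(62·69)/158⌉ = ⌈4347/158⌉ − ⌈4278/158⌉ = 28 − 28 = 0
n=63: ⌈(64·69)/158⌉ − ⌈(63·69)/158⌉ = ⌈4416/158⌉ − ⌈4347/158⌉ = 28 − 28 = 0
n=64: ⌈(65·69)/158⌉ − ⌈(64·69)/158⌉ = ⌈4485/158⌉ − ⌈4416/158⌉ = 29 − 28 = 1
n=65: ⌈(66·69)/158⌉ − ⌈(65·69)/158⌉ = ⌈4554/158⌉ − ⌈4485/158⌉ = 29 − 29 = 0
n=66: ⌈(67·69)/158⌉ − ⌈(66·69)/158⌉ = ⌈4623/158⌉ − ⌈4554/158⌉ = 30 − 29 = 1
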